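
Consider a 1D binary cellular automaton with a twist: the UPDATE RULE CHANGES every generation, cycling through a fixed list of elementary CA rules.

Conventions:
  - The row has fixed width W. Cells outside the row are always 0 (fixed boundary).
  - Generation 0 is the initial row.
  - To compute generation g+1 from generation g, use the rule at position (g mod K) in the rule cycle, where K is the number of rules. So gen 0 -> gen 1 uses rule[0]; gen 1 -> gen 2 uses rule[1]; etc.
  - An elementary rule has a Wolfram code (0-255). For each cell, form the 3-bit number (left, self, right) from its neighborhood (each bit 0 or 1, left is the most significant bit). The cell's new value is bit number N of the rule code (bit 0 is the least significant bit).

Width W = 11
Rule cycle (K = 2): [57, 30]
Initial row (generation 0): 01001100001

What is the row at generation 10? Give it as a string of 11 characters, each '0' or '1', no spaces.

Gen 0: 01001100001
Gen 1 (rule 57): 00101011100
Gen 2 (rule 30): 01101010010
Gen 3 (rule 57): 01010101001
Gen 4 (rule 30): 11010101111
Gen 5 (rule 57): 10101011000
Gen 6 (rule 30): 10101010100
Gen 7 (rule 57): 01010101011
Gen 8 (rule 30): 11010101010
Gen 9 (rule 57): 10101010101
Gen 10 (rule 30): 10101010101

Answer: 10101010101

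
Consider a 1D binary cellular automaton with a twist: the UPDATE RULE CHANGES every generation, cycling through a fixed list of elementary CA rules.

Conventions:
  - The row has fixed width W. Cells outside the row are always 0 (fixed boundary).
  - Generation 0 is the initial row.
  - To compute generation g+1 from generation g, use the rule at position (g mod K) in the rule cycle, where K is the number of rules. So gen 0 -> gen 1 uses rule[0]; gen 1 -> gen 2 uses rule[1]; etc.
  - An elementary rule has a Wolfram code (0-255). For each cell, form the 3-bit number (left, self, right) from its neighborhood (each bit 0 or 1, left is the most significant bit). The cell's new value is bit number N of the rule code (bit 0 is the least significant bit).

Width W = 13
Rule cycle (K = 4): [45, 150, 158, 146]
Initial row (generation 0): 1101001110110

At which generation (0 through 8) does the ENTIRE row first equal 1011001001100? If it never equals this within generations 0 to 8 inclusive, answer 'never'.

Gen 0: 1101001110110
Gen 1 (rule 45): 1011001001100
Gen 2 (rule 150): 1000111110010
Gen 3 (rule 158): 1101111101111
Gen 4 (rule 146): 0000111000110
Gen 5 (rule 45): 1110100010100
Gen 6 (rule 150): 0100110110110
Gen 7 (rule 158): 1111100100101
Gen 8 (rule 146): 0111011011000

Answer: 1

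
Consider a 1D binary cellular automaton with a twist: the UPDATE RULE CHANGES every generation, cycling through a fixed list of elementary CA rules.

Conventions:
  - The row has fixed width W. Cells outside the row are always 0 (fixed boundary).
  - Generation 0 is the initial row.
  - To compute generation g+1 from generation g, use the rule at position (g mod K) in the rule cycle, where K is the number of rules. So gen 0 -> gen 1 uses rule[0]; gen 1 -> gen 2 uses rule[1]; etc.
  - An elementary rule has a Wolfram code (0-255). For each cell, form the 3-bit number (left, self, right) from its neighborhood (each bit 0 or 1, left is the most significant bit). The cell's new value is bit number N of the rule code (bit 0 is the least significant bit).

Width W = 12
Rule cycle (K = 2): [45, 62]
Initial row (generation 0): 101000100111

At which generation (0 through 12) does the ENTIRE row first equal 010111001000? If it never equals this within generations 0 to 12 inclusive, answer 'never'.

Answer: never

Derivation:
Gen 0: 101000100111
Gen 1 (rule 45): 111010100100
Gen 2 (rule 62): 100111111110
Gen 3 (rule 45): 100100000000
Gen 4 (rule 62): 111110000000
Gen 5 (rule 45): 100000111111
Gen 6 (rule 62): 110001100000
Gen 7 (rule 45): 100101001111
Gen 8 (rule 62): 111111111000
Gen 9 (rule 45): 100000000011
Gen 10 (rule 62): 110000000110
Gen 11 (rule 45): 100111110100
Gen 12 (rule 62): 111100001110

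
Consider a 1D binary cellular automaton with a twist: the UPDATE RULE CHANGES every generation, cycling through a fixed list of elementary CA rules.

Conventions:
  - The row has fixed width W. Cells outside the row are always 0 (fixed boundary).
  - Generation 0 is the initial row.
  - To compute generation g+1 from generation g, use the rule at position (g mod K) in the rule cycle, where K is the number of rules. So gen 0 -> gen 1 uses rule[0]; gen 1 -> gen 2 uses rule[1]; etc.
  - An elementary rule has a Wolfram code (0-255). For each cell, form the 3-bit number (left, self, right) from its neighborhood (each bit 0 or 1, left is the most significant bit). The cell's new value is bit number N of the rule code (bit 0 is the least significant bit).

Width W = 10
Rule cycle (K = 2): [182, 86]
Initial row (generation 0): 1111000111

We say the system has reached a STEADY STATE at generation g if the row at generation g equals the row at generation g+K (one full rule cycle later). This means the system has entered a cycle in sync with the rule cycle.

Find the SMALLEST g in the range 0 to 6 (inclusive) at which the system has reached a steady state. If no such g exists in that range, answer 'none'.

Gen 0: 1111000111
Gen 1 (rule 182): 0110101010
Gen 2 (rule 86): 1010101011
Gen 3 (rule 182): 1111111100
Gen 4 (rule 86): 0000000110
Gen 5 (rule 182): 0000001001
Gen 6 (rule 86): 0000011111
Gen 7 (rule 182): 0000101110
Gen 8 (rule 86): 0001100011

Answer: none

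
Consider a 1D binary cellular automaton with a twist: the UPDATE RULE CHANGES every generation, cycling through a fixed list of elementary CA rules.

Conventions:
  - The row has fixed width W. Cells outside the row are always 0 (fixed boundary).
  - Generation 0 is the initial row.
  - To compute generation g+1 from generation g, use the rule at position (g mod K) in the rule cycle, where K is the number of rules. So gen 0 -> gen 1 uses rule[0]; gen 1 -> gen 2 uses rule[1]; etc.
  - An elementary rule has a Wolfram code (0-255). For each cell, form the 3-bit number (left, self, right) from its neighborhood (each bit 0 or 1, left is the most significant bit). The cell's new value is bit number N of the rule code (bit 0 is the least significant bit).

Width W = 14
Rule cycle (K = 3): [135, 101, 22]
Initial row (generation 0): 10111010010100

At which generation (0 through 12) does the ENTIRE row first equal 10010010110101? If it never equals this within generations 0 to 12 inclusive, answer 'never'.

Answer: 1

Derivation:
Gen 0: 10111010010100
Gen 1 (rule 135): 10010010110101
Gen 2 (rule 101): 10010011011111
Gen 3 (rule 22): 11111100000000
Gen 4 (rule 135): 01111001111111
Gen 5 (rule 101): 00001000000001
Gen 6 (rule 22): 00011100000011
Gen 7 (rule 135): 11101001111100
Gen 8 (rule 101): 00111000000101
Gen 9 (rule 22): 01000100001101
Gen 10 (rule 135): 11011101110001
Gen 11 (rule 101): 01100110010101
Gen 12 (rule 22): 10011001110101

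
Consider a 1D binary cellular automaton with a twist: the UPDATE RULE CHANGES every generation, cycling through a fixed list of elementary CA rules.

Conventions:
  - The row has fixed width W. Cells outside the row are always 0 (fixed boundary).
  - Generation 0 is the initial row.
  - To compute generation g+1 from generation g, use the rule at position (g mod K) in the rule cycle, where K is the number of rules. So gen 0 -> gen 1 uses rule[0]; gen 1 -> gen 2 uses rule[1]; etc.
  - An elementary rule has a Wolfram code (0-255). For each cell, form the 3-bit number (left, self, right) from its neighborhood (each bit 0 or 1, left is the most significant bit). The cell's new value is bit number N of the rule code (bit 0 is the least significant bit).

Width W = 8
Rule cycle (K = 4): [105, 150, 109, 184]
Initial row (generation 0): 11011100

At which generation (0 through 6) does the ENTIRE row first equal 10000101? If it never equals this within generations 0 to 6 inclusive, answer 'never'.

Gen 0: 11011100
Gen 1 (rule 105): 11110101
Gen 2 (rule 150): 01100101
Gen 3 (rule 109): 01100111
Gen 4 (rule 184): 01010110
Gen 5 (rule 105): 00101110
Gen 6 (rule 150): 01100101

Answer: never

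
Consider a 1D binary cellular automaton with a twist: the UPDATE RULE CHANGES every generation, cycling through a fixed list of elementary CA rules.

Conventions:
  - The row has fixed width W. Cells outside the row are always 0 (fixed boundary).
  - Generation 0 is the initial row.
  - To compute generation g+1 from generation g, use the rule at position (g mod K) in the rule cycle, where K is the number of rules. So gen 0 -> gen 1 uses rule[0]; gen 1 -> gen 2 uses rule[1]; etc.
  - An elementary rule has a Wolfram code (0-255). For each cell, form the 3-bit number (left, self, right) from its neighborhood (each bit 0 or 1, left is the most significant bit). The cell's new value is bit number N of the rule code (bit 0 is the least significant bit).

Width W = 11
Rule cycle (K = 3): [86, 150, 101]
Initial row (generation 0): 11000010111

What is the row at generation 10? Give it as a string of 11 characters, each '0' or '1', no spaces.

Gen 0: 11000010111
Gen 1 (rule 86): 01100110001
Gen 2 (rule 150): 10011001011
Gen 3 (rule 101): 10001001101
Gen 4 (rule 86): 11011110101
Gen 5 (rule 150): 00001100101
Gen 6 (rule 101): 11100100111
Gen 7 (rule 86): 00111111001
Gen 8 (rule 150): 01011110111
Gen 9 (rule 101): 01100011001
Gen 10 (rule 86): 10110101111

Answer: 10110101111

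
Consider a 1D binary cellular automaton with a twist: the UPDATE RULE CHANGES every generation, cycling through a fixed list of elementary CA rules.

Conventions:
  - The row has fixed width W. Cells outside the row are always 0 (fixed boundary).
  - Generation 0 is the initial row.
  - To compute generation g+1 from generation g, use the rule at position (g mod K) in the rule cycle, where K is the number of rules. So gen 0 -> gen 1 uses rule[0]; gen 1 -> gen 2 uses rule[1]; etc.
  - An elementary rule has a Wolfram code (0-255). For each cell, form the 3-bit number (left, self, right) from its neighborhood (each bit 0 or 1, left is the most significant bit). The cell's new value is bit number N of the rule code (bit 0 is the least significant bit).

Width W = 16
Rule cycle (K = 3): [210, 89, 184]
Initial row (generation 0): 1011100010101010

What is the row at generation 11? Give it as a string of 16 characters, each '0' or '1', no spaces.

Gen 0: 1011100010101010
Gen 1 (rule 210): 0001110100000001
Gen 2 (rule 89): 1101010011111100
Gen 3 (rule 184): 1010101011111010
Gen 4 (rule 210): 0000000001111001
Gen 5 (rule 89): 1111111101001100
Gen 6 (rule 184): 1111111010101010
Gen 7 (rule 210): 0111111000000001
Gen 8 (rule 89): 0100001111111100
Gen 9 (rule 184): 0010001111111010
Gen 10 (rule 210): 0101010111111001
Gen 11 (rule 89): 0000000100001100

Answer: 0000000100001100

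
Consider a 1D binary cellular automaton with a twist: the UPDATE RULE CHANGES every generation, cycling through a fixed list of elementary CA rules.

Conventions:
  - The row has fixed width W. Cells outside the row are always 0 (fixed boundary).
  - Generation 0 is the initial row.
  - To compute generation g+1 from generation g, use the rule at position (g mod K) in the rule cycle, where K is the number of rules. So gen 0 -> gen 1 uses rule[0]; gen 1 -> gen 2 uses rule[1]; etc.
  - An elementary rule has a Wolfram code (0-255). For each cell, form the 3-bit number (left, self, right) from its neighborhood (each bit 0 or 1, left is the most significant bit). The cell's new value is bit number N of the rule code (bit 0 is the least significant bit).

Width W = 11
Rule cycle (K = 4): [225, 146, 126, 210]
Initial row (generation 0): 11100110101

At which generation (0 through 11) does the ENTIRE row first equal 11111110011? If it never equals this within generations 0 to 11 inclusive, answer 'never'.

Answer: 3

Derivation:
Gen 0: 11100110101
Gen 1 (rule 225): 01100011010
Gen 2 (rule 146): 10010100001
Gen 3 (rule 126): 11111110011
Gen 4 (rule 210): 01111111101
Gen 5 (rule 225): 00111111110
Gen 6 (rule 146): 01011111101
Gen 7 (rule 126): 11110000111
Gen 8 (rule 210): 01111001011
Gen 9 (rule 225): 00111000101
Gen 10 (rule 146): 01010101000
Gen 11 (rule 126): 11111111100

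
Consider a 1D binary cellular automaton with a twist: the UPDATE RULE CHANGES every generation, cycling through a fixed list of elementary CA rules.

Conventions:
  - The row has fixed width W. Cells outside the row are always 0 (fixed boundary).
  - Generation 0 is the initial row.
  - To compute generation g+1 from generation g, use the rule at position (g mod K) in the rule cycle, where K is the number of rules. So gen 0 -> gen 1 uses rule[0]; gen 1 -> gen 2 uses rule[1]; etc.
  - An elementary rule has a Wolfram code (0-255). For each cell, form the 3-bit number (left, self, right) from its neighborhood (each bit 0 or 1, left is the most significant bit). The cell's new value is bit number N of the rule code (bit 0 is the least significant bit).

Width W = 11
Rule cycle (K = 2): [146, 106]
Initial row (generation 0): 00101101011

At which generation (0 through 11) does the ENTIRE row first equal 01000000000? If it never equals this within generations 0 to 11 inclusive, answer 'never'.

Answer: 1

Derivation:
Gen 0: 00101101011
Gen 1 (rule 146): 01000000000
Gen 2 (rule 106): 10000000000
Gen 3 (rule 146): 01000000000
Gen 4 (rule 106): 10000000000
Gen 5 (rule 146): 01000000000
Gen 6 (rule 106): 10000000000
Gen 7 (rule 146): 01000000000
Gen 8 (rule 106): 10000000000
Gen 9 (rule 146): 01000000000
Gen 10 (rule 106): 10000000000
Gen 11 (rule 146): 01000000000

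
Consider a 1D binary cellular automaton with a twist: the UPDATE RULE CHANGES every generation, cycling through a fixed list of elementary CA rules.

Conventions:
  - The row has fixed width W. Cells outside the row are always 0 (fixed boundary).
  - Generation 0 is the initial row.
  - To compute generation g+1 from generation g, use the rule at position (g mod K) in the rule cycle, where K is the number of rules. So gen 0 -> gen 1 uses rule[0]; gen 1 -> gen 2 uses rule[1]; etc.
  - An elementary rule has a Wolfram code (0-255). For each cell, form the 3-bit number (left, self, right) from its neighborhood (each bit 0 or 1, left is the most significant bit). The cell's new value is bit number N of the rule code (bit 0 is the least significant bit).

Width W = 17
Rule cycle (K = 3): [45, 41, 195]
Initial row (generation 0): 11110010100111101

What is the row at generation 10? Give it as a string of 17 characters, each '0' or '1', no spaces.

Answer: 10100011010100001

Derivation:
Gen 0: 11110010100111101
Gen 1 (rule 45): 10000011100100011
Gen 2 (rule 41): 00111010000001010
Gen 3 (rule 195): 11011000111110000
Gen 4 (rule 45): 10110010100000111
Gen 5 (rule 41): 01100001001110100
Gen 6 (rule 195): 10101110010110001
Gen 7 (rule 45): 11111000011100101
Gen 8 (rule 41): 10000011010000010
Gen 9 (rule 195): 00111101000111100
Gen 10 (rule 45): 10100011010100001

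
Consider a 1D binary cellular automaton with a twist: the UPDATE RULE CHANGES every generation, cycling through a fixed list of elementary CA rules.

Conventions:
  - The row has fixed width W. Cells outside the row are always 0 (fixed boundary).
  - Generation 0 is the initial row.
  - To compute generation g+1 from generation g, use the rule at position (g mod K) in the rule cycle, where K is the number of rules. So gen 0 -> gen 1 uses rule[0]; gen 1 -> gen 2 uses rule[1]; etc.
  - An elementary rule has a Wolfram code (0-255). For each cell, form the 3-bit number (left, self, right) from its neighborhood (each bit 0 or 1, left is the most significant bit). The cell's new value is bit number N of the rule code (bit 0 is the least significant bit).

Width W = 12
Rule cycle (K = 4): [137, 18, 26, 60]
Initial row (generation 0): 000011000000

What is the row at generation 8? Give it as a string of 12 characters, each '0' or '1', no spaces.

Answer: 001100100111

Derivation:
Gen 0: 000011000000
Gen 1 (rule 137): 111010011111
Gen 2 (rule 18): 000001100000
Gen 3 (rule 26): 000011010000
Gen 4 (rule 60): 000010111000
Gen 5 (rule 137): 111000110011
Gen 6 (rule 18): 000101001100
Gen 7 (rule 26): 001000111010
Gen 8 (rule 60): 001100100111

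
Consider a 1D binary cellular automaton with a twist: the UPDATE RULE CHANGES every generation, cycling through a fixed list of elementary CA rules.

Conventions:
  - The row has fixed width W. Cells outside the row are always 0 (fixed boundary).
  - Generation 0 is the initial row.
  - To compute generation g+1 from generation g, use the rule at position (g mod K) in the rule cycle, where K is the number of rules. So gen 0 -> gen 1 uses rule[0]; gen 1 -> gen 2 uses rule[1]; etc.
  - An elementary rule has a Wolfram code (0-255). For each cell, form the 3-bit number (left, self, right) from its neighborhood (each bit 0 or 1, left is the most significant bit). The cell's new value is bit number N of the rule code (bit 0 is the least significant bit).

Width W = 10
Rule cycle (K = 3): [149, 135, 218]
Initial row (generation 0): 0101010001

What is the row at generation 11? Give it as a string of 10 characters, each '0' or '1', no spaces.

Gen 0: 0101010001
Gen 1 (rule 149): 0101011101
Gen 2 (rule 135): 1101001001
Gen 3 (rule 218): 1100110110
Gen 4 (rule 149): 0010000001
Gen 5 (rule 135): 1110111111
Gen 6 (rule 218): 1110111111
Gen 7 (rule 149): 0100011110
Gen 8 (rule 135): 1101101100
Gen 9 (rule 218): 1101101110
Gen 10 (rule 149): 0000000101
Gen 11 (rule 135): 1111111101

Answer: 1111111101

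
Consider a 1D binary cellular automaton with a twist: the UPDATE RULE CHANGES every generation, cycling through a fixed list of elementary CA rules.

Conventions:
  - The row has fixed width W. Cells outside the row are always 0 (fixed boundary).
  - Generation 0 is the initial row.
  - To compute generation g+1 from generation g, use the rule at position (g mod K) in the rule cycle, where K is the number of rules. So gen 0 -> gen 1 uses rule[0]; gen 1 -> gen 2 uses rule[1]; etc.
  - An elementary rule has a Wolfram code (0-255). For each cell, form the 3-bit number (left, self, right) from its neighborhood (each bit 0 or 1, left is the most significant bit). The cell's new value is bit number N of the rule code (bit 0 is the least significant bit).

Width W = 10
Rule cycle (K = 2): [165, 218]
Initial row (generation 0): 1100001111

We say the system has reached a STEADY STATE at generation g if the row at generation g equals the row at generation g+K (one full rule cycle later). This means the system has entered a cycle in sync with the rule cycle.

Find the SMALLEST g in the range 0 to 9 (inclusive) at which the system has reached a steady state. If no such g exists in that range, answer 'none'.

Gen 0: 1100001111
Gen 1 (rule 165): 0001100110
Gen 2 (rule 218): 0011111111
Gen 3 (rule 165): 1001111110
Gen 4 (rule 218): 0111111111
Gen 5 (rule 165): 0011111110
Gen 6 (rule 218): 0111111111
Gen 7 (rule 165): 0011111110
Gen 8 (rule 218): 0111111111
Gen 9 (rule 165): 0011111110
Gen 10 (rule 218): 0111111111
Gen 11 (rule 165): 0011111110

Answer: 4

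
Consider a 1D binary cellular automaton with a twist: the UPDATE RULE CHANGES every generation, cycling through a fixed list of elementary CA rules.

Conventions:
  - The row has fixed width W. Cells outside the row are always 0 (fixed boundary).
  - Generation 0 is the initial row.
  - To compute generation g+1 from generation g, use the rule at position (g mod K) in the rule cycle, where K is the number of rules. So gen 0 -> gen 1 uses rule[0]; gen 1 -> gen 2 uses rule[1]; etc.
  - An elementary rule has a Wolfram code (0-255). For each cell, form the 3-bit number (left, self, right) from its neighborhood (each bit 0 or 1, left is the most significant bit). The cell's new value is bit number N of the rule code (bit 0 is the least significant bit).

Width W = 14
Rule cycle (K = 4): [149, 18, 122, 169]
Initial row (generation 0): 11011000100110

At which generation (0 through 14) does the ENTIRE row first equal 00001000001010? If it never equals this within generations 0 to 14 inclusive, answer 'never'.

Answer: 2

Derivation:
Gen 0: 11011000100110
Gen 1 (rule 149): 00000110110001
Gen 2 (rule 18): 00001000001010
Gen 3 (rule 122): 00010100010101
Gen 4 (rule 169): 11001001001010
Gen 5 (rule 149): 00101101101011
Gen 6 (rule 18): 01000000000000
Gen 7 (rule 122): 10100000000000
Gen 8 (rule 169): 01001111111111
Gen 9 (rule 149): 01100111111110
Gen 10 (rule 18): 10011000000001
Gen 11 (rule 122): 01111100000010
Gen 12 (rule 169): 01111001111000
Gen 13 (rule 149): 00110100110111
Gen 14 (rule 18): 01000011000000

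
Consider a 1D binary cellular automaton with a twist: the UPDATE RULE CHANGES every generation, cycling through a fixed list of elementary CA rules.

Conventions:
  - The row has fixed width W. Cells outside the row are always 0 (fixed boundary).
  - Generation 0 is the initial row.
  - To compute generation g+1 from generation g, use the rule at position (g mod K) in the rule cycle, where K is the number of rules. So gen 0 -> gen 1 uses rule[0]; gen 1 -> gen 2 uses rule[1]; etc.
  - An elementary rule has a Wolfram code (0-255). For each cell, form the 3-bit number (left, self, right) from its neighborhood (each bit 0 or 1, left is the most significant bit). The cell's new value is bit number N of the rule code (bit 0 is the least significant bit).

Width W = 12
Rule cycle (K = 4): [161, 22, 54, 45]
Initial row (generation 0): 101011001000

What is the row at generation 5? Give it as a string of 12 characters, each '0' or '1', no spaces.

Answer: 010000000011

Derivation:
Gen 0: 101011001000
Gen 1 (rule 161): 010100000011
Gen 2 (rule 22): 110110000100
Gen 3 (rule 54): 001001001110
Gen 4 (rule 45): 101001001000
Gen 5 (rule 161): 010000000011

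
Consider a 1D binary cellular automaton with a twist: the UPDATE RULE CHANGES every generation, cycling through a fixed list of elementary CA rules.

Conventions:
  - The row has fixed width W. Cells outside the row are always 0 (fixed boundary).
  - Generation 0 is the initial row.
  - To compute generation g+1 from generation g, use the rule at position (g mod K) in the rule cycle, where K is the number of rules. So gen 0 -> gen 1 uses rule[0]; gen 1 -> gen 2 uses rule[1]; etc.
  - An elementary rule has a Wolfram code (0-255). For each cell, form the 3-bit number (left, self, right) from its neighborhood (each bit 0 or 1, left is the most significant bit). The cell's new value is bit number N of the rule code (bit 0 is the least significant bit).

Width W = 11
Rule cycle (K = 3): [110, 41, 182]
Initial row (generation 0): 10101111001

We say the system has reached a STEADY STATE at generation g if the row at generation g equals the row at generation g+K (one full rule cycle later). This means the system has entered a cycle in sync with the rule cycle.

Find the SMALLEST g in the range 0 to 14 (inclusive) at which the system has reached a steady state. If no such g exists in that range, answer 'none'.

Gen 0: 10101111001
Gen 1 (rule 110): 11111001011
Gen 2 (rule 41): 10000000110
Gen 3 (rule 182): 11000001001
Gen 4 (rule 110): 11000011011
Gen 5 (rule 41): 10011010110
Gen 6 (rule 182): 11100111001
Gen 7 (rule 110): 10101101011
Gen 8 (rule 41): 01011010110
Gen 9 (rule 182): 11100111001
Gen 10 (rule 110): 10101101011
Gen 11 (rule 41): 01011010110
Gen 12 (rule 182): 11100111001
Gen 13 (rule 110): 10101101011
Gen 14 (rule 41): 01011010110
Gen 15 (rule 182): 11100111001
Gen 16 (rule 110): 10101101011
Gen 17 (rule 41): 01011010110

Answer: 6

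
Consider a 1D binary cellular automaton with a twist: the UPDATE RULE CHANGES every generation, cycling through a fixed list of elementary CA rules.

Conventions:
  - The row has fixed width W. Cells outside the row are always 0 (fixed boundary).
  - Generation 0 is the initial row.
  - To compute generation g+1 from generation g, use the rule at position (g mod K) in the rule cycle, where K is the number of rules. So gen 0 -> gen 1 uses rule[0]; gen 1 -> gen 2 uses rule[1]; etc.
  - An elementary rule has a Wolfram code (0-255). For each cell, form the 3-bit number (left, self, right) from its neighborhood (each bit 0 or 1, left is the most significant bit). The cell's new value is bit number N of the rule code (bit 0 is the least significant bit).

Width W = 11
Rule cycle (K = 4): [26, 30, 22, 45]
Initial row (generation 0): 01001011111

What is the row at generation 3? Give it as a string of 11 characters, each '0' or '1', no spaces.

Answer: 10100000100

Derivation:
Gen 0: 01001011111
Gen 1 (rule 26): 10110010000
Gen 2 (rule 30): 10101111000
Gen 3 (rule 22): 10100000100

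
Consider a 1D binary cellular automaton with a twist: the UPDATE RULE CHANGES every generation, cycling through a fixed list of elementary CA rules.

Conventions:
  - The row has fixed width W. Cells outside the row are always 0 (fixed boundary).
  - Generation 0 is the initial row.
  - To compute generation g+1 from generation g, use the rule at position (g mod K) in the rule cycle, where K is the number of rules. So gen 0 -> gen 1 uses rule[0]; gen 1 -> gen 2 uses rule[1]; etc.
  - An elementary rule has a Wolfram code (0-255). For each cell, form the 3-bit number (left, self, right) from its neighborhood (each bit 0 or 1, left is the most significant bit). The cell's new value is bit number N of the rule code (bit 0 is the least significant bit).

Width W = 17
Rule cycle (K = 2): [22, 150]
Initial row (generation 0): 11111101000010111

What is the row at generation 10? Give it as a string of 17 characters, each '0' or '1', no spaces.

Gen 0: 11111101000010111
Gen 1 (rule 22): 00000001100110000
Gen 2 (rule 150): 00000010011001000
Gen 3 (rule 22): 00000111100111100
Gen 4 (rule 150): 00001011011011010
Gen 5 (rule 22): 00011000000000011
Gen 6 (rule 150): 00100100000000100
Gen 7 (rule 22): 01111110000001110
Gen 8 (rule 150): 10111101000010101
Gen 9 (rule 22): 10000001100110101
Gen 10 (rule 150): 11000010011000101

Answer: 11000010011000101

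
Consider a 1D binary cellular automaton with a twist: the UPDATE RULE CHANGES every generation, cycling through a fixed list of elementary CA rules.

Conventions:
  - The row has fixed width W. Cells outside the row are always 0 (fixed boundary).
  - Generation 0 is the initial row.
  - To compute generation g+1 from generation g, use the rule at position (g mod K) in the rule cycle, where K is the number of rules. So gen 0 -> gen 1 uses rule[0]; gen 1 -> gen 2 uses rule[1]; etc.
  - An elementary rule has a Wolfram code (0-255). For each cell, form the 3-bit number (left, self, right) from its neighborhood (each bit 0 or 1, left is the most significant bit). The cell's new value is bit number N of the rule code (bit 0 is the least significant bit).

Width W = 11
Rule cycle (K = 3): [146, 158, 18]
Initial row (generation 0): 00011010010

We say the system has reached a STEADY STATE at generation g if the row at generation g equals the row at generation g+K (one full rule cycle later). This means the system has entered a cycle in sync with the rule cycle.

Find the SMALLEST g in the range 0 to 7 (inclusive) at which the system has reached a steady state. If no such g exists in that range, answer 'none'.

Answer: 6

Derivation:
Gen 0: 00011010010
Gen 1 (rule 146): 00100001101
Gen 2 (rule 158): 01110011001
Gen 3 (rule 18): 10001100110
Gen 4 (rule 146): 01010011001
Gen 5 (rule 158): 11011110111
Gen 6 (rule 18): 00000000000
Gen 7 (rule 146): 00000000000
Gen 8 (rule 158): 00000000000
Gen 9 (rule 18): 00000000000
Gen 10 (rule 146): 00000000000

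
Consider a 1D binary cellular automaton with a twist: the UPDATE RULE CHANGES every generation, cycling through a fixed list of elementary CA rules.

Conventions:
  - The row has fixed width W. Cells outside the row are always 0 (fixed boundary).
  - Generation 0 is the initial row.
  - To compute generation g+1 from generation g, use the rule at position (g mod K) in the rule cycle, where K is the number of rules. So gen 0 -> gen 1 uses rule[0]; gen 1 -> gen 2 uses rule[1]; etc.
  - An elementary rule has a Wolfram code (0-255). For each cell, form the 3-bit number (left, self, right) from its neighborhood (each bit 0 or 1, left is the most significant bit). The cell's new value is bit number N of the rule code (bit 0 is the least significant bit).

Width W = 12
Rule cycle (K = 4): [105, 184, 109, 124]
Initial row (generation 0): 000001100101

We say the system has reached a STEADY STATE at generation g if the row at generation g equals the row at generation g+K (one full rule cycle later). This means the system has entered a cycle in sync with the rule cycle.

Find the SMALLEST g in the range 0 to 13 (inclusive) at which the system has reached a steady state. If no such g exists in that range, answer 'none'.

Gen 0: 000001100101
Gen 1 (rule 105): 111101100010
Gen 2 (rule 184): 111011010001
Gen 3 (rule 109): 101111110101
Gen 4 (rule 124): 111000011111
Gen 5 (rule 105): 101011010001
Gen 6 (rule 184): 010110101000
Gen 7 (rule 109): 011111111011
Gen 8 (rule 124): 010000001111
Gen 9 (rule 105): 000111101001
Gen 10 (rule 184): 000111010100
Gen 11 (rule 109): 110101111101
Gen 12 (rule 124): 111111000111
Gen 13 (rule 105): 100001010101
Gen 14 (rule 184): 010000101010
Gen 15 (rule 109): 010110111110
Gen 16 (rule 124): 011111100011
Gen 17 (rule 105): 010000101011

Answer: none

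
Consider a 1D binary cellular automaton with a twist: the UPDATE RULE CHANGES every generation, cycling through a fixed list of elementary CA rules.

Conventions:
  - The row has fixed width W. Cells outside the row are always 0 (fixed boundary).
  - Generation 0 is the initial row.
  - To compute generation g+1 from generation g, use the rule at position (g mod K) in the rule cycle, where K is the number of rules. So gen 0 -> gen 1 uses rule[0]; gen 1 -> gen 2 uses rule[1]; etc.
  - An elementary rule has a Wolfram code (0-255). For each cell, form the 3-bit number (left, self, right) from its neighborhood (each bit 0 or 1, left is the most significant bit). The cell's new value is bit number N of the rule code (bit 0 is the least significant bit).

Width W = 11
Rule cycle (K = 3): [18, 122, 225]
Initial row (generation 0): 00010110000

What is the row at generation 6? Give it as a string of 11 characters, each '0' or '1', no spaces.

Answer: 01010110111

Derivation:
Gen 0: 00010110000
Gen 1 (rule 18): 00100001000
Gen 2 (rule 122): 01010010100
Gen 3 (rule 225): 00100001001
Gen 4 (rule 18): 01010010110
Gen 5 (rule 122): 10101101111
Gen 6 (rule 225): 01010110111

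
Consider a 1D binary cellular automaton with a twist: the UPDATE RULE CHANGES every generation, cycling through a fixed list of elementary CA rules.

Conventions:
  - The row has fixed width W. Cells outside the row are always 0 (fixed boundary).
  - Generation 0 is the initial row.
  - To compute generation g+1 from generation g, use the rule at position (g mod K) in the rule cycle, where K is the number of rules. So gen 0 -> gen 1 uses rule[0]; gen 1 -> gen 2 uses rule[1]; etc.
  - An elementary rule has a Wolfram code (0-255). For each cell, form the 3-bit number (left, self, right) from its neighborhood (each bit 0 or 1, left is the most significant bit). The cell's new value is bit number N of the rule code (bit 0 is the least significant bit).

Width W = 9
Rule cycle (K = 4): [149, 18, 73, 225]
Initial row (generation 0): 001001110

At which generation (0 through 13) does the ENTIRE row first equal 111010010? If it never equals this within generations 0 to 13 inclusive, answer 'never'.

Gen 0: 001001110
Gen 1 (rule 149): 101100101
Gen 2 (rule 18): 000011000
Gen 3 (rule 73): 111011011
Gen 4 (rule 225): 011101101
Gen 5 (rule 149): 001000001
Gen 6 (rule 18): 010100010
Gen 7 (rule 73): 000001000
Gen 8 (rule 225): 111100011
Gen 9 (rule 149): 011011000
Gen 10 (rule 18): 100000100
Gen 11 (rule 73): 001110001
Gen 12 (rule 225): 100110100
Gen 13 (rule 149): 110000111

Answer: never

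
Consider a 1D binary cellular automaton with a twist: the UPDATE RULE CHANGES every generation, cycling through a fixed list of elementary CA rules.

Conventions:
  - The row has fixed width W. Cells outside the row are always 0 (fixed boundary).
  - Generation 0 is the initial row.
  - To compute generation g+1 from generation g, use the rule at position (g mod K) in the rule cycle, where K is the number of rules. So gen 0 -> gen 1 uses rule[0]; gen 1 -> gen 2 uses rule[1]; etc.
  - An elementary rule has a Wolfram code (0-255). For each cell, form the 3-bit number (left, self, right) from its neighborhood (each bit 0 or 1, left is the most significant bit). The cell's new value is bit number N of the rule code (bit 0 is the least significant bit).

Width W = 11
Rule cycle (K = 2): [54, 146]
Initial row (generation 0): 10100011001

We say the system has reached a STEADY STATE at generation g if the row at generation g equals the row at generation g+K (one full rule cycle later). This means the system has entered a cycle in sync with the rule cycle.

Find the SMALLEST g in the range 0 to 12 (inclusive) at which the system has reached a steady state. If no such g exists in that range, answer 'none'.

Gen 0: 10100011001
Gen 1 (rule 54): 11110100111
Gen 2 (rule 146): 01100011010
Gen 3 (rule 54): 10010100111
Gen 4 (rule 146): 01100011010
Gen 5 (rule 54): 10010100111
Gen 6 (rule 146): 01100011010
Gen 7 (rule 54): 10010100111
Gen 8 (rule 146): 01100011010
Gen 9 (rule 54): 10010100111
Gen 10 (rule 146): 01100011010
Gen 11 (rule 54): 10010100111
Gen 12 (rule 146): 01100011010
Gen 13 (rule 54): 10010100111
Gen 14 (rule 146): 01100011010

Answer: 2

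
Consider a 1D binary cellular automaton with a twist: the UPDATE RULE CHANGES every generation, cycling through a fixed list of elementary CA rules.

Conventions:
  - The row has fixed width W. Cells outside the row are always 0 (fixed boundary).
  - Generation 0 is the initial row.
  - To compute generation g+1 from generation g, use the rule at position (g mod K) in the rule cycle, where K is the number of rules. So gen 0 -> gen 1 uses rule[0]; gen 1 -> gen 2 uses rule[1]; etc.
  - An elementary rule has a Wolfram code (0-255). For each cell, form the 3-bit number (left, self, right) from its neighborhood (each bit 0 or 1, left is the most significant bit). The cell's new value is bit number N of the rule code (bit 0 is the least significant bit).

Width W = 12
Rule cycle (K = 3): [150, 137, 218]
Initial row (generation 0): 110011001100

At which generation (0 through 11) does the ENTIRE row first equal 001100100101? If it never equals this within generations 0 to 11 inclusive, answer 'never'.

Gen 0: 110011001100
Gen 1 (rule 150): 001100110010
Gen 2 (rule 137): 101000100000
Gen 3 (rule 218): 000101010000
Gen 4 (rule 150): 001101011000
Gen 5 (rule 137): 101000010011
Gen 6 (rule 218): 000100101111
Gen 7 (rule 150): 001111100110
Gen 8 (rule 137): 101111000100
Gen 9 (rule 218): 001111101010
Gen 10 (rule 150): 010111001011
Gen 11 (rule 137): 000110000010

Answer: never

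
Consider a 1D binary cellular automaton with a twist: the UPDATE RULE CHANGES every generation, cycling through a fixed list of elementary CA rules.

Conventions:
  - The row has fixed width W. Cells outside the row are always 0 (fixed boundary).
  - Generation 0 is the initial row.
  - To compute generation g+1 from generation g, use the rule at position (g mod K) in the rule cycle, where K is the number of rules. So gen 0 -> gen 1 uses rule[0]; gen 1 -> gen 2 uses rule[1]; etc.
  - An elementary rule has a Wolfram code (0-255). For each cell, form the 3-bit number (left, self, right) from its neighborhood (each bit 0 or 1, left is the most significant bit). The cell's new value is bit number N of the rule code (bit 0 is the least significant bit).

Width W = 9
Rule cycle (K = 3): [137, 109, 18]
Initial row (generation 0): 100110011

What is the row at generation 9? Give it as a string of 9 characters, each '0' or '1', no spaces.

Answer: 000000000

Derivation:
Gen 0: 100110011
Gen 1 (rule 137): 000100010
Gen 2 (rule 109): 110101010
Gen 3 (rule 18): 000000001
Gen 4 (rule 137): 111111100
Gen 5 (rule 109): 100000101
Gen 6 (rule 18): 010001000
Gen 7 (rule 137): 000100011
Gen 8 (rule 109): 110101011
Gen 9 (rule 18): 000000000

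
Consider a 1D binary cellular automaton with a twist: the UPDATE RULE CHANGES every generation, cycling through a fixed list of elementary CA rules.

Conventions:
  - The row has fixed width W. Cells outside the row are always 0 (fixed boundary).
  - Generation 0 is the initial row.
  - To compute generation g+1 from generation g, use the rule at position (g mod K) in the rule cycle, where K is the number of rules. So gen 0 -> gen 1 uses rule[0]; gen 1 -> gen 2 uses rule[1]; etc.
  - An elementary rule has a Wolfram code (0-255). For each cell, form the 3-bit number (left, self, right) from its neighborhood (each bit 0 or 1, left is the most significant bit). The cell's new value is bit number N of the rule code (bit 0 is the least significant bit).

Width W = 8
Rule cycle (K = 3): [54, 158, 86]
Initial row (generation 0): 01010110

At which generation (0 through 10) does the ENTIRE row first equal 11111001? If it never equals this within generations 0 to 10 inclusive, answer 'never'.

Answer: 1

Derivation:
Gen 0: 01010110
Gen 1 (rule 54): 11111001
Gen 2 (rule 158): 11110111
Gen 3 (rule 86): 00010001
Gen 4 (rule 54): 00111011
Gen 5 (rule 158): 01110010
Gen 6 (rule 86): 10011111
Gen 7 (rule 54): 11100000
Gen 8 (rule 158): 11010000
Gen 9 (rule 86): 01011000
Gen 10 (rule 54): 11100100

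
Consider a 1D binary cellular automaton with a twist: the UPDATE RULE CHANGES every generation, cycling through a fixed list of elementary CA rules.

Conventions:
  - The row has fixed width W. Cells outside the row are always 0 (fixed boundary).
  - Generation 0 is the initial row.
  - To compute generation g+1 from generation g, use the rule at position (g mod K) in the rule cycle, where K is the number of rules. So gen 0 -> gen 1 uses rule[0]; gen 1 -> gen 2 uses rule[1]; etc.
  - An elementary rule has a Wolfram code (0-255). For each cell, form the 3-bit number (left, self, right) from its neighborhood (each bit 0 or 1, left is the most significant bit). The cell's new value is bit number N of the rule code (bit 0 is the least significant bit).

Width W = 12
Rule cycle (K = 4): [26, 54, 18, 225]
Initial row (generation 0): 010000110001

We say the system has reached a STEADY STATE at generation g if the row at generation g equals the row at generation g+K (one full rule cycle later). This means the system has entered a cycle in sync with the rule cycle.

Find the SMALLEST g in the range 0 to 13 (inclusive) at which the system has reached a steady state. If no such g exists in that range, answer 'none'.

Gen 0: 010000110001
Gen 1 (rule 26): 101001101010
Gen 2 (rule 54): 111110011111
Gen 3 (rule 18): 000001100000
Gen 4 (rule 225): 111100101111
Gen 5 (rule 26): 100011001000
Gen 6 (rule 54): 110100111100
Gen 7 (rule 18): 000011000010
Gen 8 (rule 225): 111001011000
Gen 9 (rule 26): 100110010100
Gen 10 (rule 54): 111001111110
Gen 11 (rule 18): 000110000001
Gen 12 (rule 225): 110010111100
Gen 13 (rule 26): 101100100010
Gen 14 (rule 54): 110011110111
Gen 15 (rule 18): 001100000000
Gen 16 (rule 225): 100101111111
Gen 17 (rule 26): 011001000000

Answer: none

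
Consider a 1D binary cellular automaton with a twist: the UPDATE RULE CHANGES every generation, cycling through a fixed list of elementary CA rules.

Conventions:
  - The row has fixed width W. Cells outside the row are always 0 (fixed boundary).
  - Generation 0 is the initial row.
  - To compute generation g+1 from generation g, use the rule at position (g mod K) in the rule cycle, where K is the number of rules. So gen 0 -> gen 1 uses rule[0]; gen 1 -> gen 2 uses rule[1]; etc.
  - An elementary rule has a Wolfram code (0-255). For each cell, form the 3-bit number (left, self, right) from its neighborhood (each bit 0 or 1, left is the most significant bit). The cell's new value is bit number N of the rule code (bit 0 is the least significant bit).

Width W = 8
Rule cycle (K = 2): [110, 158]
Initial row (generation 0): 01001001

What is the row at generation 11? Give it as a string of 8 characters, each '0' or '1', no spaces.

Answer: 11101110

Derivation:
Gen 0: 01001001
Gen 1 (rule 110): 11011011
Gen 2 (rule 158): 10010010
Gen 3 (rule 110): 10110110
Gen 4 (rule 158): 10100101
Gen 5 (rule 110): 11101111
Gen 6 (rule 158): 11001110
Gen 7 (rule 110): 11011010
Gen 8 (rule 158): 10010011
Gen 9 (rule 110): 10110111
Gen 10 (rule 158): 10100110
Gen 11 (rule 110): 11101110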